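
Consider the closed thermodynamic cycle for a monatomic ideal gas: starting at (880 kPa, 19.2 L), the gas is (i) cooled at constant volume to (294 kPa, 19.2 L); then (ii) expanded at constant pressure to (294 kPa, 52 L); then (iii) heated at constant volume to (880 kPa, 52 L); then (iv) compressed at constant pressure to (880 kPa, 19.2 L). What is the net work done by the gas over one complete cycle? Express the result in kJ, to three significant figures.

Constant-volume legs do no work.
W(ii) = (294)(52 − 19.2) = 9643 J; W(iv) = (880)(19.2 − 52) = -28864 J.
W_net = 9643 − 28864 = -19221 J (the counter-clockwise enclosed area).

W_net ≈ -19.2 kJ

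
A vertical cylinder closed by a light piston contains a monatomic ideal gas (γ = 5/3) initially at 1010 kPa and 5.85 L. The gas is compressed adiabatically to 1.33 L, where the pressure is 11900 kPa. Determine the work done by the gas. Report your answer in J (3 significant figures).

W ≈ -14900 J

Adiabatic: W = (P₁V₁ − P₂V₂)/(γ − 1) with γ = 5/3.
P₁V₁ = 5908 J, P₂V₂ = 15827 J.
W = (5908 − 15827) / 0.6667 = -14878 J.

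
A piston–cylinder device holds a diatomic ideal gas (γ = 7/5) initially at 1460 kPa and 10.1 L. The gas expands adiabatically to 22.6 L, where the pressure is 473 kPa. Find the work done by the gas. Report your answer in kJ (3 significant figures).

Adiabatic: W = (P₁V₁ − P₂V₂)/(γ − 1) with γ = 7/5.
P₁V₁ = 14746 J, P₂V₂ = 10690 J.
W = (14746 − 10690) / 0.4 = 10140 J.

W ≈ 10.1 kJ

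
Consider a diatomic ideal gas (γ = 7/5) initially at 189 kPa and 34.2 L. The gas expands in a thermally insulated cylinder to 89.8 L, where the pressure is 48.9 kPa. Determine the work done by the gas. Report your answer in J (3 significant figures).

Adiabatic: W = (P₁V₁ − P₂V₂)/(γ − 1) with γ = 7/5.
P₁V₁ = 6464 J, P₂V₂ = 4391 J.
W = (6464 − 4391) / 0.4 = 5181 J.

W ≈ 5180 J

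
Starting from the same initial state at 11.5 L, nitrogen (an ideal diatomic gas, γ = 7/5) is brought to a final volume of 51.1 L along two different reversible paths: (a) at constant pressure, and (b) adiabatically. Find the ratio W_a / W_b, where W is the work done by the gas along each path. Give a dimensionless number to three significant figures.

W_a / W_b ≈ 3.07

Path (a) isobaric: W = P₁(V₂ − V₁) → W_a/(P₁V₁) = 3.443.
Path (b) adiabatic: W = P₁V₁(1 − (V₁/V₂)^(γ−1))/(γ−1) → W_b/(P₁V₁) = 1.123.
W_a / W_b = 3.443 / 1.123 = 3.066.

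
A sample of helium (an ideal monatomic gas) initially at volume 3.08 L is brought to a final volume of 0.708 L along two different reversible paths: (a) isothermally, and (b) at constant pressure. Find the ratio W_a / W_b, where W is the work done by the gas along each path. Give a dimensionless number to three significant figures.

Path (a) isothermal: W = P₁V₁ ln(V₂/V₁) → W_a/(P₁V₁) = -1.47.
Path (b) isobaric: W = P₁(V₂ − V₁) → W_b/(P₁V₁) = -0.7701.
W_a / W_b = -1.47 / -0.7701 = 1.909.

W_a / W_b ≈ 1.91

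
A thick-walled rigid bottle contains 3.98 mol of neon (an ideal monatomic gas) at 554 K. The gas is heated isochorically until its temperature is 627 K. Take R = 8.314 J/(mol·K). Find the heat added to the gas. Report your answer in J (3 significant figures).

Constant volume ⇒ W = 0, so Q = ΔU = nCᵥΔT with Cᵥ = 3R/2 = 12.47 J/(mol·K).
ΔU = (3.98)(12.47)(627 − 554) = 3623 J.

Q ≈ 3620 J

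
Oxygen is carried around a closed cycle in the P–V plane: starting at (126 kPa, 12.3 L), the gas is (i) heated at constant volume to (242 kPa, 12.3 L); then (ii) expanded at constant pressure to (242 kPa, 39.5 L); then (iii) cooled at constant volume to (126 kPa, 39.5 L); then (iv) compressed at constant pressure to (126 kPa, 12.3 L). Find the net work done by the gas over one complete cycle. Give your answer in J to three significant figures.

W_net ≈ 3160 J

Constant-volume legs do no work.
W(ii) = (242)(39.5 − 12.3) = 6582 J; W(iv) = (126)(12.3 − 39.5) = -3427 J.
W_net = 6582 − 3427 = 3155 J (the clockwise enclosed area).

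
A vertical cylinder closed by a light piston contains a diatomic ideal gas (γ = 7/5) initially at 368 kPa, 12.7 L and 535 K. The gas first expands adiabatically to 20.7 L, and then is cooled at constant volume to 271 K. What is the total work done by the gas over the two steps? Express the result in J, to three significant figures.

Step 1 (adiabatic): W = (P₁V₁ − P₂V₂)/(γ−1) = (4674 − 3844)/0.4 = 2074 J.
Step 2 (isochoric): W = 0 (constant volume).
W_total = 2074 + 0 = 2074 J.

W_total ≈ 2070 J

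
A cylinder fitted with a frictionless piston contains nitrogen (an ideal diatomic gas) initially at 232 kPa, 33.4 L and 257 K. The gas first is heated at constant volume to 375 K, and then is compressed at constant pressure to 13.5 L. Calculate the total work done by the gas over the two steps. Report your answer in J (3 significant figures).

Step 1 (isochoric): W = 0 (constant volume).
After step 1: P = 338.5 kPa (V unchanged).
Step 2 (isobaric): W = PΔV = (338.5 kPa)(13.5 − 33.4 L) = -6737 J.
W_total = 0 − 6737 = -6737 J.

W_total ≈ -6740 J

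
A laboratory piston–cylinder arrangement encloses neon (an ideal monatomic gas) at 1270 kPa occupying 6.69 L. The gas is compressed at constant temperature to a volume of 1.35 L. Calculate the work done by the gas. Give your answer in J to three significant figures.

Isothermal: W = nRT ln(V₂/V₁) = P₁V₁ ln(V₂/V₁).
P₁V₁ = (1270 kPa)(6.69 L) = 8496 J.
W = 8496 × ln(1.35/6.69) = 8496 × -1.601
W_by_gas = -13598 J.

W ≈ -13600 J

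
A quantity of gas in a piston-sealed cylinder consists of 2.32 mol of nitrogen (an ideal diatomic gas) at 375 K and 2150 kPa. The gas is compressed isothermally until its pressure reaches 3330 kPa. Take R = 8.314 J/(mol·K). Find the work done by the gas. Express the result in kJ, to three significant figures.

Isothermal process: W = nRT ln(V₂/V₁) = nRT ln(P₁/P₂).
W = (2.32)(8.314)(375) × ln(2150/3330)
  = 7233 × ln(0.6456) = 7233 × -0.4375
W_by_gas = -3165 J.

W ≈ -3.16 kJ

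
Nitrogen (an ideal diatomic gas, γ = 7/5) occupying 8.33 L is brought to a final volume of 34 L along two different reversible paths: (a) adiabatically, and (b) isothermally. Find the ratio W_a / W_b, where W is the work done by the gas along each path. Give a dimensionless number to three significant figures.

Path (a) adiabatic: W = P₁V₁(1 − (V₁/V₂)^(γ−1))/(γ−1) → W_a/(P₁V₁) = 1.076.
Path (b) isothermal: W = P₁V₁ ln(V₂/V₁) → W_b/(P₁V₁) = 1.406.
W_a / W_b = 1.076 / 1.406 = 0.7648.

W_a / W_b ≈ 0.765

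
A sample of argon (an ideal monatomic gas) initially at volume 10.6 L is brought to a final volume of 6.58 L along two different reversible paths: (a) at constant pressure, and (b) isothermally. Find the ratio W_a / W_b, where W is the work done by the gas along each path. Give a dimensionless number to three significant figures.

W_a / W_b ≈ 0.795

Path (a) isobaric: W = P₁(V₂ − V₁) → W_a/(P₁V₁) = -0.3792.
Path (b) isothermal: W = P₁V₁ ln(V₂/V₁) → W_b/(P₁V₁) = -0.4768.
W_a / W_b = -0.3792 / -0.4768 = 0.7954.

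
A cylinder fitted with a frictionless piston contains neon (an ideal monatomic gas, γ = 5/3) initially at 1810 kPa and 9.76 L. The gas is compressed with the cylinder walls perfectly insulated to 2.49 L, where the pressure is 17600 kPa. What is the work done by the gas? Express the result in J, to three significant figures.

W ≈ -39200 J

Adiabatic: W = (P₁V₁ − P₂V₂)/(γ − 1) with γ = 5/3.
P₁V₁ = 17666 J, P₂V₂ = 43824 J.
W = (17666 − 43824) / 0.6667 = -39238 J.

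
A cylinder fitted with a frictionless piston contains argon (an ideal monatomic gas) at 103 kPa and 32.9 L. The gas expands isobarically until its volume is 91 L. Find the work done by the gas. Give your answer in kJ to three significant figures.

Isobaric: W = P ΔV.
W = (103 kPa)(91 − 32.9 L) = (103)(58.1) = 5984 J.

W ≈ 5.98 kJ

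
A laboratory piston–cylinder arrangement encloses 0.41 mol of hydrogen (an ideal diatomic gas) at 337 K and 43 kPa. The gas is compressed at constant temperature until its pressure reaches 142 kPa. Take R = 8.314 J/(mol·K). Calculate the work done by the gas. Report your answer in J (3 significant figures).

W ≈ -1370 J

Isothermal process: W = nRT ln(V₂/V₁) = nRT ln(P₁/P₂).
W = (0.41)(8.314)(337) × ln(43/142)
  = 1149 × ln(0.3028) = 1149 × -1.195
W_by_gas = -1372 J.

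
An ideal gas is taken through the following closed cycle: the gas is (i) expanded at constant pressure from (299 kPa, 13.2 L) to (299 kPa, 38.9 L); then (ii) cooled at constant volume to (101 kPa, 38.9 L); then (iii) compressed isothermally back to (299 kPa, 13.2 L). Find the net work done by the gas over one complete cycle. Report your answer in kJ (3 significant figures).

Leg (i): W = PΔV = (299)(38.9 − 13.2) = 7684 J.
Leg (ii): W = 0.
Leg (iii): W = PᵢVᵢ ln(V_f/Vᵢ) = (3929) ln(13.2/38.9) = -4246 J.
W_net = 7684 − 4246 = 3438 J.

W_net ≈ 3.44 kJ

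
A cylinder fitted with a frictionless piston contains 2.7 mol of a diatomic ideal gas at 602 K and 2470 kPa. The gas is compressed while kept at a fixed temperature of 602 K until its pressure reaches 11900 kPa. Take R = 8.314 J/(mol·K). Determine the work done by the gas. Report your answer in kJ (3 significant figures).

Isothermal process: W = nRT ln(V₂/V₁) = nRT ln(P₁/P₂).
W = (2.7)(8.314)(602) × ln(2470/11900)
  = 13514 × ln(0.2076) = 13514 × -1.572
W_by_gas = -21248 J.

W ≈ -21.2 kJ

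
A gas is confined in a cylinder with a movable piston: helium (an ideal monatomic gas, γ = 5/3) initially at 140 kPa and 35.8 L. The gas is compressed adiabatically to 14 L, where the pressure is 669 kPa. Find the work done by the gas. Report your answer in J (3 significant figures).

Adiabatic: W = (P₁V₁ − P₂V₂)/(γ − 1) with γ = 5/3.
P₁V₁ = 5012 J, P₂V₂ = 9366 J.
W = (5012 − 9366) / 0.6667 = -6531 J.

W ≈ -6530 J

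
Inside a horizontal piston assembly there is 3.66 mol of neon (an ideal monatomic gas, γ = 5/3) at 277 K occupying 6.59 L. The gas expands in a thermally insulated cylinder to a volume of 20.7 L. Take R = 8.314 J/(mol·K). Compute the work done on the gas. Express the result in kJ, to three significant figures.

W ≈ -6.75 kJ

Adiabatic: TV^(γ−1) = const with γ = 5/3.
T₂ = T₁ (V₁/V₂)^(γ−1) = 277 × (6.59/20.7)^0.667 = 277 × 0.4662 = 129.1 K.
W_by = nCᵥ(T₁ − T₂) = (3.66)(12.47)(277 − 129.1) = 6749 J.
Work on gas = −W_by = -6749 J.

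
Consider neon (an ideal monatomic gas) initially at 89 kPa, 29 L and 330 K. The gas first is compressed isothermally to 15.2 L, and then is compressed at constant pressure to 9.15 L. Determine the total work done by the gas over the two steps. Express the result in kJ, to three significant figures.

Step 1 (isothermal): W = P₁V₁ ln(V₂/V₁) = (2581) ln(15.2/29) = -1667 J.
After step 1: P = 169.8 kPa, V = 15.2 L, T = 330 K.
Step 2 (isobaric): W = PΔV = (169.8 kPa)(9.15 − 15.2 L) = -1027 J.
W_total = -1667 − 1027 = -2695 J.

W_total ≈ -2.69 kJ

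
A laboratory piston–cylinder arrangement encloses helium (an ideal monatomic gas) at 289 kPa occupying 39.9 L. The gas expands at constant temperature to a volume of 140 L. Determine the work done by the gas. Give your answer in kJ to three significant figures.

Isothermal: W = nRT ln(V₂/V₁) = P₁V₁ ln(V₂/V₁).
P₁V₁ = (289 kPa)(39.9 L) = 11531 J.
W = 11531 × ln(140/39.9) = 11531 × 1.255
W_by_gas = 14475 J.

W ≈ 14.5 kJ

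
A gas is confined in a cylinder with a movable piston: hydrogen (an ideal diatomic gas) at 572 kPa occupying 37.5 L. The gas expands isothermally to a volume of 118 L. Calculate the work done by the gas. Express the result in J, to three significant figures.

Isothermal: W = nRT ln(V₂/V₁) = P₁V₁ ln(V₂/V₁).
P₁V₁ = (572 kPa)(37.5 L) = 21450 J.
W = 21450 × ln(118/37.5) = 21450 × 1.146
W_by_gas = 24589 J.

W ≈ 24600 J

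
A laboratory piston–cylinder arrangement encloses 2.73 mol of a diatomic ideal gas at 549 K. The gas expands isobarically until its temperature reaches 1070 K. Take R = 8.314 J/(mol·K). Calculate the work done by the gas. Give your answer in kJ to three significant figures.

W ≈ 11.8 kJ

Isobaric: W = P ΔV = nR ΔT.
W = (2.73)(8.314)(1070 − 549) = 11825 J.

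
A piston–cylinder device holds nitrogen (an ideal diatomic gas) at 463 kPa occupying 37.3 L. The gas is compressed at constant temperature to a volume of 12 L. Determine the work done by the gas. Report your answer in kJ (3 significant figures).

Isothermal: W = nRT ln(V₂/V₁) = P₁V₁ ln(V₂/V₁).
P₁V₁ = (463 kPa)(37.3 L) = 17270 J.
W = 17270 × ln(12/37.3) = 17270 × -1.134
W_by_gas = -19586 J.

W ≈ -19.6 kJ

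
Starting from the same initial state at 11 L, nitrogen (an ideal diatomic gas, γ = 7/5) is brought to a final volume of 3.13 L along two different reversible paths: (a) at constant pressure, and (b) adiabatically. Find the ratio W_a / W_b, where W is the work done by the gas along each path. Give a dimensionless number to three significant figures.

W_a / W_b ≈ 0.438

Path (a) isobaric: W = P₁(V₂ − V₁) → W_a/(P₁V₁) = -0.7155.
Path (b) adiabatic: W = P₁V₁(1 − (V₁/V₂)^(γ−1))/(γ−1) → W_b/(P₁V₁) = -1.633.
W_a / W_b = -0.7155 / -1.633 = 0.4381.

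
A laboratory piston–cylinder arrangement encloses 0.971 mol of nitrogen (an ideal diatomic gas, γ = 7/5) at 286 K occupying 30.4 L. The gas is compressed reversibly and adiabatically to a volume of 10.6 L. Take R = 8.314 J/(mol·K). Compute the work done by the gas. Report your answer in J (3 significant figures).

W ≈ -3030 J

Adiabatic: TV^(γ−1) = const with γ = 7/5.
T₂ = T₁ (V₁/V₂)^(γ−1) = 286 × (30.4/10.6)^0.4 = 286 × 1.524 = 435.9 K.
W_by = nCᵥ(T₁ − T₂) = (0.971)(20.79)(286 − 435.9) = -3025 J.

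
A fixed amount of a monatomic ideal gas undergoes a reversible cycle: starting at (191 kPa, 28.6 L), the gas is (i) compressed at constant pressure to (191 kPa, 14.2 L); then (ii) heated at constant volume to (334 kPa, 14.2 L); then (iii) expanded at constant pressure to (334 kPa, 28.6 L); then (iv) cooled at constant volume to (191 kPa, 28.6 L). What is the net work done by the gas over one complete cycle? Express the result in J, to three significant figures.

Constant-volume legs do no work.
W(i) = (191)(14.2 − 28.6) = -2750 J; W(iii) = (334)(28.6 − 14.2) = 4810 J.
W_net = -2750 + 4810 = 2059 J (the clockwise enclosed area).

W_net ≈ 2060 J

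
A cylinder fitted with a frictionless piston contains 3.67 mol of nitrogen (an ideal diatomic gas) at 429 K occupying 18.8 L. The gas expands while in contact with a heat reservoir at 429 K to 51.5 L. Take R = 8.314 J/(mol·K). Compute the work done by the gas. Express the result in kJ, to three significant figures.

Isothermal: W = nRT ln(V₂/V₁).
W = (3.67)(8.314)(429) × ln(51.5/18.8)
  = 13090 × 1.008
W_by_gas = 13191 J.

W ≈ 13.2 kJ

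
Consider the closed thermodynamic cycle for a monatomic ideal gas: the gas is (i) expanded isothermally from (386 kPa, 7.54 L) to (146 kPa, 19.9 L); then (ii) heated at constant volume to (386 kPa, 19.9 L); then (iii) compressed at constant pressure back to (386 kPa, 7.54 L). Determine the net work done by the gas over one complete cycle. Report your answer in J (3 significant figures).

Leg (i): W = PᵢVᵢ ln(V_f/Vᵢ) = (2910) ln(19.9/7.54) = 2825 J.
Leg (ii): W = 0.
Leg (iii): W = PΔV = (386)(7.54 − 19.9) = -4771 J.
W_net = 2825 − 4771 = -1946 J.

W_net ≈ -1950 J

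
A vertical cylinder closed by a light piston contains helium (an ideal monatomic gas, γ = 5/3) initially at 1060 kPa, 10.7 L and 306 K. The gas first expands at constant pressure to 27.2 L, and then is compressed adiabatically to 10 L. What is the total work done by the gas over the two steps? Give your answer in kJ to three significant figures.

Step 1 (isobaric): W = PΔV = (1060 kPa)(27.2 − 10.7 L) = 17490 J.
After step 1: P = 1060 kPa, V = 27.2 L, T = 777.9 K.
Step 2 (adiabatic): W = (P₁V₁ − P₂V₂)/(γ−1) = (28832 − 56181)/0.667 = -41023 J.
W_total = 17490 − 41023 = -23533 J.

W_total ≈ -23.5 kJ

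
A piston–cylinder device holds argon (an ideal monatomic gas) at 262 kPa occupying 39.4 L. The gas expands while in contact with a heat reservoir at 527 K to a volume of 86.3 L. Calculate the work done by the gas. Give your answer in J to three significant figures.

Isothermal: W = nRT ln(V₂/V₁) = P₁V₁ ln(V₂/V₁).
P₁V₁ = (262 kPa)(39.4 L) = 10323 J.
W = 10323 × ln(86.3/39.4) = 10323 × 0.7841
W_by_gas = 8094 J.

W ≈ 8090 J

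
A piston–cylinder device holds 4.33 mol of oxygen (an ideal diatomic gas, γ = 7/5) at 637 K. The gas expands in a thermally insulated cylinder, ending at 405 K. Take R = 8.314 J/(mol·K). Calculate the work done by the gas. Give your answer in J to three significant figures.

W ≈ 20900 J

Adiabatic ⇒ Q = 0, so W_by = −ΔU = nCᵥ(T₁ − T₂).
Cᵥ = 5R/2 = 20.79 J/(mol·K).
W = (4.33)(20.79)(637 − 405) = 20880 J.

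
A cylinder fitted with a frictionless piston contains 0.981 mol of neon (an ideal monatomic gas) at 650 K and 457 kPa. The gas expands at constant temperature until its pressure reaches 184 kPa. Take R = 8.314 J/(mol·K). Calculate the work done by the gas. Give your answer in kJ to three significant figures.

Isothermal process: W = nRT ln(V₂/V₁) = nRT ln(P₁/P₂).
W = (0.981)(8.314)(650) × ln(457/184)
  = 5301 × ln(2.484) = 5301 × 0.9097
W_by_gas = 4823 J.

W ≈ 4.82 kJ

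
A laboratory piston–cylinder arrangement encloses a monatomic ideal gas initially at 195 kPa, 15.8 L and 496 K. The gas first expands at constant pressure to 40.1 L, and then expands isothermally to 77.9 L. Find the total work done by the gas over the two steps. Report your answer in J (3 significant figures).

W_total ≈ 9930 J

Step 1 (isobaric): W = PΔV = (195 kPa)(40.1 − 15.8 L) = 4738 J.
After step 1: P = 195 kPa, V = 40.1 L, T = 1259 K.
Step 2 (isothermal): W = P₁V₁ ln(V₂/V₁) = (7820) ln(77.9/40.1) = 5193 J.
W_total = 4738 + 5193 = 9931 J.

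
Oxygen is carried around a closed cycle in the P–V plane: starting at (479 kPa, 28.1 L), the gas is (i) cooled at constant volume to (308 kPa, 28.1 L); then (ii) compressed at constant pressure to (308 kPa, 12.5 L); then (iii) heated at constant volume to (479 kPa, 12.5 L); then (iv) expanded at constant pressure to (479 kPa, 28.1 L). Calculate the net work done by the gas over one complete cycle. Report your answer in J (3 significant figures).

W_net ≈ 2670 J

Constant-volume legs do no work.
W(ii) = (308)(12.5 − 28.1) = -4805 J; W(iv) = (479)(28.1 − 12.5) = 7472 J.
W_net = -4805 + 7472 = 2668 J (the clockwise enclosed area).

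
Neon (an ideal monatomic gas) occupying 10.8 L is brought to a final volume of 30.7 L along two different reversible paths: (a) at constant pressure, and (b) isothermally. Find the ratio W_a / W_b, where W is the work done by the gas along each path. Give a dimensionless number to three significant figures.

W_a / W_b ≈ 1.76

Path (a) isobaric: W = P₁(V₂ − V₁) → W_a/(P₁V₁) = 1.843.
Path (b) isothermal: W = P₁V₁ ln(V₂/V₁) → W_b/(P₁V₁) = 1.045.
W_a / W_b = 1.843 / 1.045 = 1.764.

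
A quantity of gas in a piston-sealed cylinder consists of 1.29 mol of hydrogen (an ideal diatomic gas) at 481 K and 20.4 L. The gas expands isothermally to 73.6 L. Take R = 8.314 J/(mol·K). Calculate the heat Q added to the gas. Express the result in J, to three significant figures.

Isothermal ⇒ ΔU = 0, so Q = W = nRT ln(V₂/V₁).
Q = (1.29)(8.314)(481) ln(73.6/20.4) = 5159 × 1.283 = 6619 J.

Q ≈ 6620 J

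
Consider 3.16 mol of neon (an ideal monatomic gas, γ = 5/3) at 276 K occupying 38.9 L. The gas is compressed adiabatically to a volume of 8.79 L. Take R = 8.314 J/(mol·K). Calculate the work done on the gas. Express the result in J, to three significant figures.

Adiabatic: TV^(γ−1) = const with γ = 5/3.
T₂ = T₁ (V₁/V₂)^(γ−1) = 276 × (38.9/8.79)^0.667 = 276 × 2.696 = 744 K.
W_by = nCᵥ(T₁ − T₂) = (3.16)(12.47)(276 − 744) = -18442 J.
Work on gas = −W_by = 18442 J.

W ≈ 18400 J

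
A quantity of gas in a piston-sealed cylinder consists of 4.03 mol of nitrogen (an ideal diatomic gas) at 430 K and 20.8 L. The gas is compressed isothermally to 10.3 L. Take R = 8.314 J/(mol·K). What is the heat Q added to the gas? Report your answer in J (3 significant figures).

Isothermal ⇒ ΔU = 0, so Q = W = nRT ln(V₂/V₁).
Q = (4.03)(8.314)(430) ln(10.3/20.8) = 14407 × -0.7028 = -10126 J.

Q ≈ -10100 J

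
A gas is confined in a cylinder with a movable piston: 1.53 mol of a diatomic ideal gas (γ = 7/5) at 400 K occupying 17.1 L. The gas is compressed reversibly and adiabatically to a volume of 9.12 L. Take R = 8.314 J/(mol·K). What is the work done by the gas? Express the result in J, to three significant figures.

Adiabatic: TV^(γ−1) = const with γ = 7/5.
T₂ = T₁ (V₁/V₂)^(γ−1) = 400 × (17.1/9.12)^0.4 = 400 × 1.286 = 514.4 K.
W_by = nCᵥ(T₁ − T₂) = (1.53)(20.79)(400 − 514.4) = -3637 J.

W ≈ -3640 J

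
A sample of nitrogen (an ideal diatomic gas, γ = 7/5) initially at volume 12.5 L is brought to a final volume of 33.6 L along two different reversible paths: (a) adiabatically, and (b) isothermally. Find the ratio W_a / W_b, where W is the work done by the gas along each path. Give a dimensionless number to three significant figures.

Path (a) adiabatic: W = P₁V₁(1 − (V₁/V₂)^(γ−1))/(γ−1) → W_a/(P₁V₁) = 0.8167.
Path (b) isothermal: W = P₁V₁ ln(V₂/V₁) → W_b/(P₁V₁) = 0.9888.
W_a / W_b = 0.8167 / 0.9888 = 0.8259.

W_a / W_b ≈ 0.826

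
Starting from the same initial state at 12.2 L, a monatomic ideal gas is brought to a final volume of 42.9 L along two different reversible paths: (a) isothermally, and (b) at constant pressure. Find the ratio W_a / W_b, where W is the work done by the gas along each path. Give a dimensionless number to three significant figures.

W_a / W_b ≈ 0.500

Path (a) isothermal: W = P₁V₁ ln(V₂/V₁) → W_a/(P₁V₁) = 1.257.
Path (b) isobaric: W = P₁(V₂ − V₁) → W_b/(P₁V₁) = 2.516.
W_a / W_b = 1.257 / 2.516 = 0.4997.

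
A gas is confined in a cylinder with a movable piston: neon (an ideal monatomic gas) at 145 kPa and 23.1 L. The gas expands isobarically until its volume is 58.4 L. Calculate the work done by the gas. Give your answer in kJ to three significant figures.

Isobaric: W = P ΔV.
W = (145 kPa)(58.4 − 23.1 L) = (145)(35.3) = 5118 J.

W ≈ 5.12 kJ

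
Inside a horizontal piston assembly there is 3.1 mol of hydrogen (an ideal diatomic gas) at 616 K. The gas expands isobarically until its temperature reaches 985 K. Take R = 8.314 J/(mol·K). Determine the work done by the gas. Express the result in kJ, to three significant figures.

W ≈ 9.51 kJ

Isobaric: W = P ΔV = nR ΔT.
W = (3.1)(8.314)(985 − 616) = 9510 J.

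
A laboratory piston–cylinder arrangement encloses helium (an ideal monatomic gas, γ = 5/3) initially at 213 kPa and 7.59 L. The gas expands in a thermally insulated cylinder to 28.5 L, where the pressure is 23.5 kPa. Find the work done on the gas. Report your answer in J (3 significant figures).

W ≈ -1420 J

Adiabatic: W = (P₁V₁ − P₂V₂)/(γ − 1) with γ = 5/3.
P₁V₁ = 1617 J, P₂V₂ = 669.8 J.
W = (1617 − 669.8) / 0.6667 = 1420 J.
Work on gas = −W_by = -1420 J.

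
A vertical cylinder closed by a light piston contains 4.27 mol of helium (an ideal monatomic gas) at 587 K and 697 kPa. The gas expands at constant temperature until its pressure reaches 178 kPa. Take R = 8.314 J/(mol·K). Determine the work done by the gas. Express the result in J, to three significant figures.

Isothermal process: W = nRT ln(V₂/V₁) = nRT ln(P₁/P₂).
W = (4.27)(8.314)(587) × ln(697/178)
  = 20839 × ln(3.916) = 20839 × 1.365
W_by_gas = 28445 J.

W ≈ 28400 J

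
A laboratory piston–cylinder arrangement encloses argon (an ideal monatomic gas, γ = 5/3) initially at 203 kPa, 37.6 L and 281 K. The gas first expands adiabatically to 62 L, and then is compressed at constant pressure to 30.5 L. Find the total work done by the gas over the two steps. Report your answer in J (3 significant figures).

W_total ≈ 468 J

Step 1 (adiabatic): W = (P₁V₁ − P₂V₂)/(γ−1) = (7633 − 5469)/0.667 = 3246 J.
After step 1: P = 88.2 kPa, V = 62 L, T = 201.3 K.
Step 2 (isobaric): W = PΔV = (88.2 kPa)(30.5 − 62 L) = -2778 J.
W_total = 3246 − 2778 = 467.8 J.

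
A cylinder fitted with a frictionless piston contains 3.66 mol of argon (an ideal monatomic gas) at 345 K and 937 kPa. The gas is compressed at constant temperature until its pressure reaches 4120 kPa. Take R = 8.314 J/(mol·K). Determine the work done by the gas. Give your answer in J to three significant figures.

W ≈ -15500 J

Isothermal process: W = nRT ln(V₂/V₁) = nRT ln(P₁/P₂).
W = (3.66)(8.314)(345) × ln(937/4120)
  = 10498 × ln(0.2274) = 10498 × -1.481
W_by_gas = -15547 J.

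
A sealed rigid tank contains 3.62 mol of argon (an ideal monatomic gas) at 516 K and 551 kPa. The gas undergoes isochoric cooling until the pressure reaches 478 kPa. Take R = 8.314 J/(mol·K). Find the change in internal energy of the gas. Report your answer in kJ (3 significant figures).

ΔU ≈ -3.09 kJ

Constant volume ⇒ W = 0, so Q = ΔU = nCᵥΔT with Cᵥ = 3R/2 = 12.47 J/(mol·K).
At constant V, T₂/T₁ = P₂/P₁ ⇒ ΔT = T₁(P₂/P₁ − 1) = 516·(478/551 − 1) = -68.36 K.
ΔU = (3.62)(12.47)(-68.36) = -3086 J.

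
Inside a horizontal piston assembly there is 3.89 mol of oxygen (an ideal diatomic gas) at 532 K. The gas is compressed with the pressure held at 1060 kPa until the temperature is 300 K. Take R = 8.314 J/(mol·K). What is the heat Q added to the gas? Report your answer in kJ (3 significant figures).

Q ≈ -26.3 kJ

Isobaric: W = nRΔT = (3.89)(8.314)(-232) = -7503 J.
ΔU = nCᵥΔT with Cᵥ = 5R/2: ΔU = (3.89)(20.79)(-232) = -18758 J.
Q = ΔU + W = -18758 − 7503 = -26261 J.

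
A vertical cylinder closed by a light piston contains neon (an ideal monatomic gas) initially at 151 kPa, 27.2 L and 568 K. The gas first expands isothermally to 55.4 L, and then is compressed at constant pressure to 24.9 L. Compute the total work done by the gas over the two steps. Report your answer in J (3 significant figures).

Step 1 (isothermal): W = P₁V₁ ln(V₂/V₁) = (4107) ln(55.4/27.2) = 2922 J.
After step 1: P = 74.14 kPa, V = 55.4 L, T = 568 K.
Step 2 (isobaric): W = PΔV = (74.14 kPa)(24.9 − 55.4 L) = -2261 J.
W_total = 2922 − 2261 = 660.5 J.

W_total ≈ 661 J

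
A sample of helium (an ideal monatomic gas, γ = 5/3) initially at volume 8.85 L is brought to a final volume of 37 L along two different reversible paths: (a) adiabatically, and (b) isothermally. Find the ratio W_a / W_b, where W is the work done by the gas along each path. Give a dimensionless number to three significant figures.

W_a / W_b ≈ 0.645

Path (a) adiabatic: W = P₁V₁(1 − (V₁/V₂)^(γ−1))/(γ−1) → W_a/(P₁V₁) = 0.922.
Path (b) isothermal: W = P₁V₁ ln(V₂/V₁) → W_b/(P₁V₁) = 1.431.
W_a / W_b = 0.922 / 1.431 = 0.6445.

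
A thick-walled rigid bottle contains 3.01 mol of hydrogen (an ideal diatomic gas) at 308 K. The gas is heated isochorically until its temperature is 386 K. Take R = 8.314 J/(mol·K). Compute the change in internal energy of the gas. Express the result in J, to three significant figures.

Constant volume ⇒ W = 0, so Q = ΔU = nCᵥΔT with Cᵥ = 5R/2 = 20.79 J/(mol·K).
ΔU = (3.01)(20.79)(386 − 308) = 4880 J.

ΔU ≈ 4880 J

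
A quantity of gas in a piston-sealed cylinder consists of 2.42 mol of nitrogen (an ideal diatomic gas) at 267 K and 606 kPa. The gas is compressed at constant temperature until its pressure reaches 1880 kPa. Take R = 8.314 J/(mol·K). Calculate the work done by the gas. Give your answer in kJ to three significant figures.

W ≈ -6.08 kJ

Isothermal process: W = nRT ln(V₂/V₁) = nRT ln(P₁/P₂).
W = (2.42)(8.314)(267) × ln(606/1880)
  = 5372 × ln(0.3223) = 5372 × -1.132
W_by_gas = -6082 J.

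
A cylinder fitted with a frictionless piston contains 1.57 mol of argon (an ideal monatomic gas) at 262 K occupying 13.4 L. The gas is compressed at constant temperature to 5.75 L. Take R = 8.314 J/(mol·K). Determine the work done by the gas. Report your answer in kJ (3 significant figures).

W ≈ -2.89 kJ

Isothermal: W = nRT ln(V₂/V₁).
W = (1.57)(8.314)(262) × ln(5.75/13.4)
  = 3420 × -0.8461
W_by_gas = -2893 J.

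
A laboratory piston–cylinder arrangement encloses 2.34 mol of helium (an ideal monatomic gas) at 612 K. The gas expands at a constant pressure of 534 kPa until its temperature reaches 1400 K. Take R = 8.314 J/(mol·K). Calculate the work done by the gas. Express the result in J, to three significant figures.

W ≈ 15300 J

Isobaric: W = P ΔV = nR ΔT.
W = (2.34)(8.314)(1400 − 612) = 15330 J.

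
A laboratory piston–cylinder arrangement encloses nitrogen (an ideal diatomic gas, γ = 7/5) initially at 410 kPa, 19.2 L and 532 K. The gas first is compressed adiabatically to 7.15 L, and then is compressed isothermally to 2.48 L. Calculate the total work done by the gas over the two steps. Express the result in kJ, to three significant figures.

W_total ≈ -21.9 kJ

Step 1 (adiabatic): W = (P₁V₁ − P₂V₂)/(γ−1) = (7872 − 11686)/0.4 = -9536 J.
After step 1: P = 1634 kPa, V = 7.15 L, T = 789.8 K.
Step 2 (isothermal): W = P₁V₁ ln(V₂/V₁) = (11686) ln(2.48/7.15) = -12374 J.
W_total = -9536 − 12374 = -21910 J.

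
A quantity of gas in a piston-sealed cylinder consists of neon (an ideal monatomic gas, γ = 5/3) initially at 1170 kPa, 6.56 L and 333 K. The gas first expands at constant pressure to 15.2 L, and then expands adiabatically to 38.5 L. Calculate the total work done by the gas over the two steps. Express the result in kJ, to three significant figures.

Step 1 (isobaric): W = PΔV = (1170 kPa)(15.2 − 6.56 L) = 10109 J.
After step 1: P = 1170 kPa, V = 15.2 L, T = 771.6 K.
Step 2 (adiabatic): W = (P₁V₁ − P₂V₂)/(γ−1) = (17784 − 9571)/0.667 = 12320 J.
W_total = 10109 + 12320 = 22428 J.

W_total ≈ 22.4 kJ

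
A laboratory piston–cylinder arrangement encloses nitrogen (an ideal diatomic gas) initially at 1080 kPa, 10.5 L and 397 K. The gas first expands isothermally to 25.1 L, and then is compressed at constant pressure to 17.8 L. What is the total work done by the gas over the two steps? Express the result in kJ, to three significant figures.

Step 1 (isothermal): W = P₁V₁ ln(V₂/V₁) = (11340) ln(25.1/10.5) = 9883 J.
After step 1: P = 451.8 kPa, V = 25.1 L, T = 397 K.
Step 2 (isobaric): W = PΔV = (451.8 kPa)(17.8 − 25.1 L) = -3298 J.
W_total = 9883 − 3298 = 6585 J.

W_total ≈ 6.58 kJ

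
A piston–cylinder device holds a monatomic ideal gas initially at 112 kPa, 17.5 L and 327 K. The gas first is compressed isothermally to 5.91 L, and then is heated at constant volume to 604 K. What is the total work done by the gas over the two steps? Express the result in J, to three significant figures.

W_total ≈ -2130 J

Step 1 (isothermal): W = P₁V₁ ln(V₂/V₁) = (1960) ln(5.91/17.5) = -2128 J.
Step 2 (isochoric): W = 0 (constant volume).
W_total = -2128 + 0 = -2128 J.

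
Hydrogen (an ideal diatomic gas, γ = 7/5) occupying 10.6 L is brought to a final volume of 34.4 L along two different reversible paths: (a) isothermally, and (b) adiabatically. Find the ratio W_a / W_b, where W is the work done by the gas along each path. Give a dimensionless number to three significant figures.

Path (a) isothermal: W = P₁V₁ ln(V₂/V₁) → W_a/(P₁V₁) = 1.177.
Path (b) adiabatic: W = P₁V₁(1 − (V₁/V₂)^(γ−1))/(γ−1) → W_b/(P₁V₁) = 0.9389.
W_a / W_b = 1.177 / 0.9389 = 1.254.

W_a / W_b ≈ 1.25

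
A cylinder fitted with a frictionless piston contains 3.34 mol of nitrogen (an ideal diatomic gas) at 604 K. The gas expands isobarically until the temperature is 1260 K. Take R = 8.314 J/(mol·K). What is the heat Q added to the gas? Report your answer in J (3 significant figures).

Q ≈ 63800 J

Isobaric: W = nRΔT = (3.34)(8.314)(656) = 18216 J.
ΔU = nCᵥΔT with Cᵥ = 5R/2: ΔU = (3.34)(20.79)(656) = 45541 J.
Q = ΔU + W = 45541 + 18216 = 63757 J.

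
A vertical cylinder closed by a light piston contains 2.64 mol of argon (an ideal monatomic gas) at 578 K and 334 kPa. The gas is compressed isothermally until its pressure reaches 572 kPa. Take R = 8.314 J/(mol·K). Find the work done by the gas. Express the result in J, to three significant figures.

W ≈ -6830 J

Isothermal process: W = nRT ln(V₂/V₁) = nRT ln(P₁/P₂).
W = (2.64)(8.314)(578) × ln(334/572)
  = 12686 × ln(0.5839) = 12686 × -0.538
W_by_gas = -6825 J.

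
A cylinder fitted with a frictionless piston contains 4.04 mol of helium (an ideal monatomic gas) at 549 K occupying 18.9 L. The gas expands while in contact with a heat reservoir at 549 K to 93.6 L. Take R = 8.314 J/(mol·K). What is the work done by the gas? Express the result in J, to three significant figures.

W ≈ 29500 J

Isothermal: W = nRT ln(V₂/V₁).
W = (4.04)(8.314)(549) × ln(93.6/18.9)
  = 18440 × 1.6
W_by_gas = 29502 J.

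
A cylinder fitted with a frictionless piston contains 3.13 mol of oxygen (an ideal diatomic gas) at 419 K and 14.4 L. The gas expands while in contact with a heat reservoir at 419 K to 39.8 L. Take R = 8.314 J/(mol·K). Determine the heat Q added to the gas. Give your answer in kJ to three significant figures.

Q ≈ 11.1 kJ

Isothermal ⇒ ΔU = 0, so Q = W = nRT ln(V₂/V₁).
Q = (3.13)(8.314)(419) ln(39.8/14.4) = 10904 × 1.017 = 11085 J.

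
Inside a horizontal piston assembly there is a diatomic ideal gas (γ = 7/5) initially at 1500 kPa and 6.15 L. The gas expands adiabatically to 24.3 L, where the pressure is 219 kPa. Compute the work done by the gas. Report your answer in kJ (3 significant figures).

W ≈ 9.76 kJ

Adiabatic: W = (P₁V₁ − P₂V₂)/(γ − 1) with γ = 7/5.
P₁V₁ = 9225 J, P₂V₂ = 5322 J.
W = (9225 − 5322) / 0.4 = 9758 J.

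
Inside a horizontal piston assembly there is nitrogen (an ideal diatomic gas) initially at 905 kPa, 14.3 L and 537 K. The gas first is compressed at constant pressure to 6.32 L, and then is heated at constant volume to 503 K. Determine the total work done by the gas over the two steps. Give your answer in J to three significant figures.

W_total ≈ -7220 J

Step 1 (isobaric): W = PΔV = (905 kPa)(6.32 − 14.3 L) = -7222 J.
Step 2 (isochoric): W = 0 (constant volume).
W_total = -7222 + 0 = -7222 J.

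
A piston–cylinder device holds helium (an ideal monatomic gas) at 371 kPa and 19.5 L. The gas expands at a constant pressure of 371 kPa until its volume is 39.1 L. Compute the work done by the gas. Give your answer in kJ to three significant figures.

Isobaric: W = P ΔV.
W = (371 kPa)(39.1 − 19.5 L) = (371)(19.6) = 7272 J.

W ≈ 7.27 kJ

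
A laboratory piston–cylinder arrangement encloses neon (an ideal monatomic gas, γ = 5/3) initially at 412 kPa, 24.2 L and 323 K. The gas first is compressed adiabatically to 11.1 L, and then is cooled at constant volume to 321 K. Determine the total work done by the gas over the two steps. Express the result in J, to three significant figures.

Step 1 (adiabatic): W = (P₁V₁ − P₂V₂)/(γ−1) = (9970 − 16764)/0.667 = -10190 J.
Step 2 (isochoric): W = 0 (constant volume).
W_total = -10190 + 0 = -10190 J.

W_total ≈ -10200 J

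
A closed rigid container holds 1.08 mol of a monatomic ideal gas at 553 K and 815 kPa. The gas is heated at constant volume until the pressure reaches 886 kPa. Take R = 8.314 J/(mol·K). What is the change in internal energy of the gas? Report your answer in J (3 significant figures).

Constant volume ⇒ W = 0, so Q = ΔU = nCᵥΔT with Cᵥ = 3R/2 = 12.47 J/(mol·K).
At constant V, T₂/T₁ = P₂/P₁ ⇒ ΔT = T₁(P₂/P₁ − 1) = 553·(886/815 − 1) = 48.18 K.
ΔU = (1.08)(12.47)(48.18) = 648.9 J.

ΔU ≈ 649 J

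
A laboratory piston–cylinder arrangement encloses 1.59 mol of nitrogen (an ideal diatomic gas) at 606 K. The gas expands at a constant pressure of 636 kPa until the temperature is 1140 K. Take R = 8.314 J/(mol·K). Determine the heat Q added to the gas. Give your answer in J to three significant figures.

Q ≈ 24700 J

Isobaric: W = nRΔT = (1.59)(8.314)(534) = 7059 J.
ΔU = nCᵥΔT with Cᵥ = 5R/2: ΔU = (1.59)(20.79)(534) = 17648 J.
Q = ΔU + W = 17648 + 7059 = 24707 J.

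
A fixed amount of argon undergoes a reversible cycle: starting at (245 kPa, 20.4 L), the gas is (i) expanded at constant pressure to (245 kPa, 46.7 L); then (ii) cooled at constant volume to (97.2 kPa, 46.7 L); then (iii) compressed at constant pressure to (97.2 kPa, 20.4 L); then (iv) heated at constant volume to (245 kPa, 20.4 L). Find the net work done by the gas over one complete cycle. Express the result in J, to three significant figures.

W_net ≈ 3890 J

Constant-volume legs do no work.
W(i) = (245)(46.7 − 20.4) = 6444 J; W(iii) = (97.2)(20.4 − 46.7) = -2556 J.
W_net = 6444 − 2556 = 3887 J (the clockwise enclosed area).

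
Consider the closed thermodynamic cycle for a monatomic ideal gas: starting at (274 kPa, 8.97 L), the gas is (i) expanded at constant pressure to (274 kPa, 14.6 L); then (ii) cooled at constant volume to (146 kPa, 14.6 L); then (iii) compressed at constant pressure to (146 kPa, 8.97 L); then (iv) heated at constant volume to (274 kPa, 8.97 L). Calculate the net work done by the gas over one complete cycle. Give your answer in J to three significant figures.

Constant-volume legs do no work.
W(i) = (274)(14.6 − 8.97) = 1543 J; W(iii) = (146)(8.97 − 14.6) = -822 J.
W_net = 1543 − 822 = 720.6 J (the clockwise enclosed area).

W_net ≈ 721 J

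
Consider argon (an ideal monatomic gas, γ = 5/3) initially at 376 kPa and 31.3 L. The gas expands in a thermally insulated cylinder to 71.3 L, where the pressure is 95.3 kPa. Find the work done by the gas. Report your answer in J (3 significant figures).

W ≈ 7460 J

Adiabatic: W = (P₁V₁ − P₂V₂)/(γ − 1) with γ = 5/3.
P₁V₁ = 11769 J, P₂V₂ = 6795 J.
W = (11769 − 6795) / 0.6667 = 7461 J.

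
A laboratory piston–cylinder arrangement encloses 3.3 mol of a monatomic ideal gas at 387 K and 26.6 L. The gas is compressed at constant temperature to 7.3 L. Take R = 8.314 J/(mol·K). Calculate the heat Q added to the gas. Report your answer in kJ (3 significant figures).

Q ≈ -13.7 kJ

Isothermal ⇒ ΔU = 0, so Q = W = nRT ln(V₂/V₁).
Q = (3.3)(8.314)(387) ln(7.3/26.6) = 10618 × -1.293 = -13729 J.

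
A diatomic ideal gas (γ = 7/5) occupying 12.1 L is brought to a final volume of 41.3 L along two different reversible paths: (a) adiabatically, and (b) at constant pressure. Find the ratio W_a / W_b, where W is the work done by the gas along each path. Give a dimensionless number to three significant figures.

Path (a) adiabatic: W = P₁V₁(1 − (V₁/V₂)^(γ−1))/(γ−1) → W_a/(P₁V₁) = 0.9701.
Path (b) isobaric: W = P₁(V₂ − V₁) → W_b/(P₁V₁) = 2.413.
W_a / W_b = 0.9701 / 2.413 = 0.402.

W_a / W_b ≈ 0.402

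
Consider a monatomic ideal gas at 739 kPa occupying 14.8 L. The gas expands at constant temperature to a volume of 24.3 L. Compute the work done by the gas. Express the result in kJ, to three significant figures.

W ≈ 5.42 kJ

Isothermal: W = nRT ln(V₂/V₁) = P₁V₁ ln(V₂/V₁).
P₁V₁ = (739 kPa)(14.8 L) = 10937 J.
W = 10937 × ln(24.3/14.8) = 10937 × 0.4958
W_by_gas = 5423 J.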